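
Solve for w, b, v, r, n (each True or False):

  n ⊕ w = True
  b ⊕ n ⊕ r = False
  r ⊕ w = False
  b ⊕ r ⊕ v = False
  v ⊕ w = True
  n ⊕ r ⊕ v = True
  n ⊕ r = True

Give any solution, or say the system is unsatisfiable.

w: True, b: True, v: False, r: True, n: False

n ⊕ w = F ⊕ T = True ✓
b ⊕ n ⊕ r = T ⊕ F ⊕ T = False ✓
r ⊕ w = T ⊕ T = False ✓
b ⊕ r ⊕ v = T ⊕ T ⊕ F = False ✓
v ⊕ w = F ⊕ T = True ✓
n ⊕ r ⊕ v = F ⊕ T ⊕ F = True ✓
n ⊕ r = F ⊕ T = True ✓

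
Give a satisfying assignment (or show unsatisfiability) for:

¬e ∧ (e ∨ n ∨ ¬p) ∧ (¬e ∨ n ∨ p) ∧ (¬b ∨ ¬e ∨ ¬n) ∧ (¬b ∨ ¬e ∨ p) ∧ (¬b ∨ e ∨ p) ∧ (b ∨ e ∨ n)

e = False, b = True, p = True, n = True

Unit clause (¬e) forces e = False.
Set b = True.
  then (¬b ∨ e ∨ p) forces p = True.
  then (e ∨ n ∨ ¬p) forces n = True.
Check each clause:
  (¬e): ¬e holds.
  (e ∨ n ∨ ¬p): n holds.
  (¬e ∨ n ∨ p): ¬e holds.
  (¬b ∨ ¬e ∨ ¬n): ¬e holds.
  (¬b ∨ ¬e ∨ p): ¬e holds.
  (¬b ∨ e ∨ p): p holds.
  (b ∨ e ∨ n): b holds.
All clauses satisfied.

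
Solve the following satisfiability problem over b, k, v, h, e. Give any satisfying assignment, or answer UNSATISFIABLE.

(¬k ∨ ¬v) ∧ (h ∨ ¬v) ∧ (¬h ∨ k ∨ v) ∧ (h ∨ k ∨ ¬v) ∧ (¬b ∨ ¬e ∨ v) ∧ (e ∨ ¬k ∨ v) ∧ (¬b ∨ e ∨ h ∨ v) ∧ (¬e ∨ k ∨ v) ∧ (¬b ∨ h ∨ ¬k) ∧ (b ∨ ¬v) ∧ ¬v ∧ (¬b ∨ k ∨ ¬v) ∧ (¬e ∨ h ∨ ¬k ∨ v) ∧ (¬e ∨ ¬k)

b=F, k=F, v=F, h=F, e=F

Unit clause (¬v) forces v = False.
Try b = True:
  (¬b ∨ ¬e ∨ v) forces e = False.
  (e ∨ ¬k ∨ v) forces k = False.
  (¬h ∨ k ∨ v) forces h = False.
  clause (¬b ∨ e ∨ h ∨ v) is falsified — backtrack.
So b = False.
Set k = False.
  then (¬h ∨ k ∨ v) forces h = False.
  then (¬e ∨ k ∨ v) forces e = False.
All clauses satisfied.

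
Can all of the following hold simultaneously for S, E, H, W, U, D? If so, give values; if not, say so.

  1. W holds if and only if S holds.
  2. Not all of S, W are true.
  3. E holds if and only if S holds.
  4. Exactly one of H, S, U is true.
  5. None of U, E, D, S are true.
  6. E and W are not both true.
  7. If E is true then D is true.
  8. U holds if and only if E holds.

S = False, E = False, H = True, W = False, U = False, D = False

  (1) W=F, S=F — same ✓
  (2) {S, W}: 0/2 true — not all ✓
  (3) E=F, S=F — same ✓
  (4) {H, S, U}: 1 true — exactly one ✓
  (5) {U, E, D, S}: 0 true — none ✓
  (6) E=F, W=F — not both ✓
  (7) E=F ⇒ D: vacuous ✓
  (8) U=F, E=F — same ✓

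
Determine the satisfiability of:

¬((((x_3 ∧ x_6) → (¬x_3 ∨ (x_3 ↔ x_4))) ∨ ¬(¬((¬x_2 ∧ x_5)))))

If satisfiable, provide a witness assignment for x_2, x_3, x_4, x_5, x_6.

x_2 = True, x_3 = True, x_4 = False, x_5 = True, x_6 = True

  ¬((((x_3 ∧ x_6) → (¬x_3 ∨ (x_3 ↔ x_4))) ∨ ¬(¬((¬x_2 ∧ x_5))))) = True
    ((x_3 ∧ x_6) → (¬x_3 ∨ (x_3 ↔ x_4))) ∨ ¬(¬((¬x_2 ∧ x_5))) = False
      (x_3 ∧ x_6) → (¬x_3 ∨ (x_3 ↔ x_4)) = False
        x_3 ∧ x_6 = True
        ¬x_3 ∨ (x_3 ↔ x_4) = False
          ¬x_3 = False
          x_3 ↔ x_4 = False
      ¬(¬((¬x_2 ∧ x_5))) = False
        ¬((¬x_2 ∧ x_5)) = True
          ¬x_2 ∧ x_5 = False
            ¬x_2 = False
The formula evaluates to True.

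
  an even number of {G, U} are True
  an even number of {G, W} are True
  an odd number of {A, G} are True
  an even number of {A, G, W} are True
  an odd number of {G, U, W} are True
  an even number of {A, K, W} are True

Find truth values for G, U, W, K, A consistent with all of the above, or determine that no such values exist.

G=T, U=T, W=T, K=T, A=F

{G, U}: 2 true → even ✓
{G, W}: 2 true → even ✓
{A, G}: 1 true → odd ✓
{A, G, W}: 2 true → even ✓
{G, U, W}: 3 true → odd ✓
{A, K, W}: 2 true → even ✓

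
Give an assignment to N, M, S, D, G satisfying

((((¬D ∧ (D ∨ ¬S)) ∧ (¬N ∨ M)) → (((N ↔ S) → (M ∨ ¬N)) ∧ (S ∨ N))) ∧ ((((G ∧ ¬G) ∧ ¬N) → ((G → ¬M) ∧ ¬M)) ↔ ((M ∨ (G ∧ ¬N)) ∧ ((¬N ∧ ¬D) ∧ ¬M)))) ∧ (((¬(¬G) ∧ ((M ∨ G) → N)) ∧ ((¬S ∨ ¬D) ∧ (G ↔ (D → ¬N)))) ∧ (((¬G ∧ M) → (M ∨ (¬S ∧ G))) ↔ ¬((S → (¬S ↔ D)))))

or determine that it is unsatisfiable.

Case G = True: the formula simplifies to ((((¬D ∧ (D ∨ ¬S)) ∧ (¬N ∨ M)) → (((N ↔ S) → (M ∨ ¬N)) ∧ (S ∨ N))) ∧ ((M ∨ ¬N) ∧ ((¬N ∧ ¬D) ∧ ¬M))) ∧ ((N ∧ ((¬S ∨ ¬D) ∧ (D → ¬N))) ∧ ¬((S → (¬S ↔ D)))).
  N = True: the conjunct ¬N is False.
  N = False: the conjunct N is False.
Case G = False: the conjunct ¬(¬G) becomes ¬(¬False) = False.
Both cases fail — unsatisfiable.

Unsatisfiable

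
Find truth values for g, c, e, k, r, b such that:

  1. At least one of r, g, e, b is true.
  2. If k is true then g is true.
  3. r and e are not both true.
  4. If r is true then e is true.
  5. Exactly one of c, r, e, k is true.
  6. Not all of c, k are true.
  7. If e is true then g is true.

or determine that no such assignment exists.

g = True; c = False; e = True; k = False; r = False; b = True

  (1) {r, g, e, b}: 3 true — at least one ✓
  (2) k=F ⇒ g: vacuous ✓
  (3) r=F, e=T — not both ✓
  (4) r=F ⇒ e: vacuous ✓
  (5) {c, r, e, k}: 1 true — exactly one ✓
  (6) {c, k}: 0/2 true — not all ✓
  (7) e=T ⇒ g: T ✓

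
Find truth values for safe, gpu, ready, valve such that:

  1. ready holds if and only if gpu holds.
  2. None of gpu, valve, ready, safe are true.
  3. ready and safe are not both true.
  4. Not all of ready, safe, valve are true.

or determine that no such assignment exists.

safe=F, gpu=F, ready=F, valve=F

  (1) ready=F, gpu=F — same ✓
  (2) {gpu, valve, ready, safe}: 0 true — none ✓
  (3) ready=F, safe=F — not both ✓
  (4) {ready, safe, valve}: 0/3 true — not all ✓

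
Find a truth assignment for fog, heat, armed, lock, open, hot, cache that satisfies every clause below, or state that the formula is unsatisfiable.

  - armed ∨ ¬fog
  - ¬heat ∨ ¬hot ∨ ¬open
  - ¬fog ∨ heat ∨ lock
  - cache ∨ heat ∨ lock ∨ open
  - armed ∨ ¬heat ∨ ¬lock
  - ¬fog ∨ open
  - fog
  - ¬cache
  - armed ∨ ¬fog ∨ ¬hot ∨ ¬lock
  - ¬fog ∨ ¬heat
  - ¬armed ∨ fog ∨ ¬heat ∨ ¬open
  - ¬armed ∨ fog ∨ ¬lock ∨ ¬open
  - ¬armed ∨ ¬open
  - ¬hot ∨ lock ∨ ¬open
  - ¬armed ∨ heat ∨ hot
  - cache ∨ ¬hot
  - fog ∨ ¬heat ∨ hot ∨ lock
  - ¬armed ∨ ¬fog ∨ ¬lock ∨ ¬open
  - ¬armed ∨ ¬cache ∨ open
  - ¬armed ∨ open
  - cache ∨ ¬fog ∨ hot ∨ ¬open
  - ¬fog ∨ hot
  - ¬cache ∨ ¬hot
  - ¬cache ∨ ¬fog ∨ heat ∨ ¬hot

Case fog = True:
  (armed ∨ ¬fog) forces armed = True.
  (¬fog ∨ open) forces open = True.
  Clause (¬armed ∨ ¬open) is falsified — contradiction.
Case fog = False:
  Clause (fog) is falsified — contradiction.
Both cases fail, so the formula is unsatisfiable.

UNSATISFIABLE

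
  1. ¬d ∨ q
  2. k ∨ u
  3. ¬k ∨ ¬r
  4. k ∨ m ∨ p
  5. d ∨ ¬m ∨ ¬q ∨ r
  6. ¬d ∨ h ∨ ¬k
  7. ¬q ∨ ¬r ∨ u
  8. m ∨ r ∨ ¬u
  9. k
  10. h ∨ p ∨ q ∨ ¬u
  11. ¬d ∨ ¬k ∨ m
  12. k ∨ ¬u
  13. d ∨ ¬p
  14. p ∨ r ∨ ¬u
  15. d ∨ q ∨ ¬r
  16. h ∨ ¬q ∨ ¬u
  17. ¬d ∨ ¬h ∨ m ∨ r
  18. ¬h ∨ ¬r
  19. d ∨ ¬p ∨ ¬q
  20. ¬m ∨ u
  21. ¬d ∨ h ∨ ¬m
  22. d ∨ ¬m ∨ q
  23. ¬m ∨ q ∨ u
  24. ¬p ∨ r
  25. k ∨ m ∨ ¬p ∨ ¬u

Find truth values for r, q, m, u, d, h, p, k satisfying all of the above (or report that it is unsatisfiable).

Unit clause (k) forces k = True.
In (¬k ∨ ¬r) only ¬r is left, so r = False.
In (¬p ∨ r) only ¬p is left, so p = False.
In (p ∨ r ∨ ¬u) only ¬u is left, so u = False.
In (¬m ∨ u) only ¬m is left, so m = False.
In (¬d ∨ ¬k ∨ m) only ¬d is left, so d = False.
Set q = False.
Set h = True.
All clauses satisfied.

r = False; q = False; m = False; u = False; d = False; h = True; p = False; k = True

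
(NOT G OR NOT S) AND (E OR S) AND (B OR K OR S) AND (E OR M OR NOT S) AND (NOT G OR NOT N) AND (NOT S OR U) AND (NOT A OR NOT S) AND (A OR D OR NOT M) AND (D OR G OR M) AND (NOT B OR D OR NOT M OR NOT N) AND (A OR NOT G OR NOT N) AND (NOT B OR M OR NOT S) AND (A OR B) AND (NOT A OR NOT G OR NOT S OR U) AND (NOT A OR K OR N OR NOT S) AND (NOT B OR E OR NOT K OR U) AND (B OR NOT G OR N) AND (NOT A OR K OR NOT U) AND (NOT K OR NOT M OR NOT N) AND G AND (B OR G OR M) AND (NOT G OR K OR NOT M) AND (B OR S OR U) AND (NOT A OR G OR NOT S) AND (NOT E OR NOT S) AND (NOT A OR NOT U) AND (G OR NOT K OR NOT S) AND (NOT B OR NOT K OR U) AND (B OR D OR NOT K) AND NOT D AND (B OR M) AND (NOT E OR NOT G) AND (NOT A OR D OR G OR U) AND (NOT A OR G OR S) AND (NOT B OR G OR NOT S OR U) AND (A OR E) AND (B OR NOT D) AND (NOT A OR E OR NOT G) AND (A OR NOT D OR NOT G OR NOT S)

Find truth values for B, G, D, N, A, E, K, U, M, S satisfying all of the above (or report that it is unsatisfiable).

UNSATISFIABLE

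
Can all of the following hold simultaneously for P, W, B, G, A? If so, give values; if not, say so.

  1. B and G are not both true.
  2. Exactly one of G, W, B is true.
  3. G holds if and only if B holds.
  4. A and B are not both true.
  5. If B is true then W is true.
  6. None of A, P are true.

P = False, W = True, B = False, G = False, A = False

  (1) B=F, G=F — not both ✓
  (2) {G, W, B}: 1 true — exactly one ✓
  (3) G=F, B=F — same ✓
  (4) A=F, B=F — not both ✓
  (5) B=F ⇒ W: vacuous ✓
  (6) {A, P}: 0 true — none ✓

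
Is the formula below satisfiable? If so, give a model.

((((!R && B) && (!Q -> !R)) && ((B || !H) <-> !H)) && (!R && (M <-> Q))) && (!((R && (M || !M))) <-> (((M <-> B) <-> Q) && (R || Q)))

B = True, R = False, H = False, M = True, Q = True

  (((!R && B) && (!Q -> !R)) && ((B || !H) <-> !H)) && (!R && (M <-> Q)) = True
    ((!R && B) && (!Q -> !R)) && ((B || !H) <-> !H) = True
      (!R && B) && (!Q -> !R) = True
        !R && B = True
          !R = True
        !Q -> !R = True
          !Q = False
          !R = True
      (B || !H) <-> !H = True
        B || !H = True
          !H = True
        !H = True
    !R && (M <-> Q) = True
      !R = True
      M <-> Q = True
  !((R && (M || !M))) <-> (((M <-> B) <-> Q) && (R || Q)) = True
    !((R && (M || !M))) = True
      R && (M || !M) = False
        M || !M = True
          !M = False
    ((M <-> B) <-> Q) && (R || Q) = True
      (M <-> B) <-> Q = True
        M <-> B = True
      R || Q = True
Both conjuncts True, so the formula holds.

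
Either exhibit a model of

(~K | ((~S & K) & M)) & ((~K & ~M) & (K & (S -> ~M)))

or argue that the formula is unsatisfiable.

Unsatisfiable — no assignment works.

Case K = True: the conjunct ~K is False.
Case K = False: the conjunct K is False.
Both cases fail — unsatisfiable.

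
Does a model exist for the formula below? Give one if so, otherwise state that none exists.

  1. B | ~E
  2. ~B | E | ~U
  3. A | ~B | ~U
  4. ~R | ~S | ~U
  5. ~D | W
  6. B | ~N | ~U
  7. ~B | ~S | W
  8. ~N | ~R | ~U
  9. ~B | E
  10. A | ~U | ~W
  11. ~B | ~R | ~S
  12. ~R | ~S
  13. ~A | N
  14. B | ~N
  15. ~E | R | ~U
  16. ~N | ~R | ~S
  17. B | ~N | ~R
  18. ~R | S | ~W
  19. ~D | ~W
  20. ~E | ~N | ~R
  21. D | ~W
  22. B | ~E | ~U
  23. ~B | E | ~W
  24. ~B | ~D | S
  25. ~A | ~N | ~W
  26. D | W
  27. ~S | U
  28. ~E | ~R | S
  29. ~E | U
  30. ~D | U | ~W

The formula is unsatisfiable.

Case W = True:
  (~D | ~W) forces D = False.
  Clause (D | ~W) is falsified — contradiction.
Case W = False:
  (~D | W) forces D = False.
  Clause (D | W) is falsified — contradiction.
Both cases fail, so the formula is unsatisfiable.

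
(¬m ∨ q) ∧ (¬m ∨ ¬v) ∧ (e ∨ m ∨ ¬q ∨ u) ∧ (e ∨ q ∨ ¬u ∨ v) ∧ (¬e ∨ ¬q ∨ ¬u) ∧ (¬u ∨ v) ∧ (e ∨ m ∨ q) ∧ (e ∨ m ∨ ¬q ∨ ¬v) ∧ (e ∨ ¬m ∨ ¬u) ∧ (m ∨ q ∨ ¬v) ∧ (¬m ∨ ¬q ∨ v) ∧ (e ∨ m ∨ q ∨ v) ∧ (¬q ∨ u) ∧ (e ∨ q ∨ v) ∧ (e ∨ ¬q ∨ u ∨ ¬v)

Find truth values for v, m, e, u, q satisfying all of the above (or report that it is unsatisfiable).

v: False, m: False, e: True, u: False, q: False

Set v = False.
  then (¬u ∨ v) forces u = False.
  then (¬q ∨ u) forces q = False.
  then (e ∨ q ∨ v) forces e = True.
  then (¬m ∨ q) forces m = False.
All clauses satisfied.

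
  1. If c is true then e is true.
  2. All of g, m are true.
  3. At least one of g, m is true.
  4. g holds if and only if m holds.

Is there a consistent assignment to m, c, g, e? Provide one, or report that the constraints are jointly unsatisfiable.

m=T, c=F, g=T, e=F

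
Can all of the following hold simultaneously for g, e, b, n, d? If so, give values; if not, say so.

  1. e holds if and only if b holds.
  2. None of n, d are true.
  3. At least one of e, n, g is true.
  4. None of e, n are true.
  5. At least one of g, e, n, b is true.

g = True, e = False, b = False, n = False, d = False

  (1) e=F, b=F — same ✓
  (2) {n, d}: 0 true — none ✓
  (3) {e, n, g}: 1 true — at least one ✓
  (4) {e, n}: 0 true — none ✓
  (5) {g, e, n, b}: 1 true — at least one ✓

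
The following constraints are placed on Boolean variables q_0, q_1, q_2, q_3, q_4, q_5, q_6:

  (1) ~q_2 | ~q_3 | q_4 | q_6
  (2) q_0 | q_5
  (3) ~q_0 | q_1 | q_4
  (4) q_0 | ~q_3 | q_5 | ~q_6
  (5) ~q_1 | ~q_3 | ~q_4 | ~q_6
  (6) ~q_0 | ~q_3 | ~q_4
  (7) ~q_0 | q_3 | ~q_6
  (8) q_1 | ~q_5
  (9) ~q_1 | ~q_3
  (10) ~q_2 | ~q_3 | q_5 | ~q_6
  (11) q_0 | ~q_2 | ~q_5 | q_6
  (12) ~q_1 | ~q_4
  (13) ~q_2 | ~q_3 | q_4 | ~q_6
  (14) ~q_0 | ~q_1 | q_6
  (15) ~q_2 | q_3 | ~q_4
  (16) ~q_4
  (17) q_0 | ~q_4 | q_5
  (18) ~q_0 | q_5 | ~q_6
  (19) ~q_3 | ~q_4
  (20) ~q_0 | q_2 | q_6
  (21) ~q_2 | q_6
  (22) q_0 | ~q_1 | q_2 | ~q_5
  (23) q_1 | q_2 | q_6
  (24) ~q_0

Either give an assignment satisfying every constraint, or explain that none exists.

Unit clause (~q_4) forces q_4 = False.
Unit clause (~q_0) forces q_0 = False.
In (q_0 | q_5) only q_5 is left, so q_5 = True.
In (q_1 | ~q_5) only q_1 is left, so q_1 = True.
In (~q_1 | ~q_3) only ~q_3 is left, so q_3 = False.
In (q_0 | ~q_1 | q_2 | ~q_5) only q_2 is left, so q_2 = True.
In (q_0 | ~q_2 | ~q_5 | q_6) only q_6 is left, so q_6 = True.
All clauses satisfied.

q_0 = False, q_1 = True, q_2 = True, q_3 = False, q_4 = False, q_5 = True, q_6 = True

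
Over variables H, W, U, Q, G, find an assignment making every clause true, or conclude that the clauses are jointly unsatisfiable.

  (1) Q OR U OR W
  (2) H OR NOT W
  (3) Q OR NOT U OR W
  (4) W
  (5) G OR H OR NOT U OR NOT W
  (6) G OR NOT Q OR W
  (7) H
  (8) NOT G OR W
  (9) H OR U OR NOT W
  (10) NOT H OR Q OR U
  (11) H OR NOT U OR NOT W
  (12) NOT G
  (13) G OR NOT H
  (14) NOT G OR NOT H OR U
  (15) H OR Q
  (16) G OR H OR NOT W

UNSATISFIABLE

Case H = True:
  (W) forces W = True.
  (NOT G) forces G = False.
  Clause (G OR NOT H) is falsified — contradiction.
Case H = False:
  Clause (H) is falsified — contradiction.
Both cases fail, so the formula is unsatisfiable.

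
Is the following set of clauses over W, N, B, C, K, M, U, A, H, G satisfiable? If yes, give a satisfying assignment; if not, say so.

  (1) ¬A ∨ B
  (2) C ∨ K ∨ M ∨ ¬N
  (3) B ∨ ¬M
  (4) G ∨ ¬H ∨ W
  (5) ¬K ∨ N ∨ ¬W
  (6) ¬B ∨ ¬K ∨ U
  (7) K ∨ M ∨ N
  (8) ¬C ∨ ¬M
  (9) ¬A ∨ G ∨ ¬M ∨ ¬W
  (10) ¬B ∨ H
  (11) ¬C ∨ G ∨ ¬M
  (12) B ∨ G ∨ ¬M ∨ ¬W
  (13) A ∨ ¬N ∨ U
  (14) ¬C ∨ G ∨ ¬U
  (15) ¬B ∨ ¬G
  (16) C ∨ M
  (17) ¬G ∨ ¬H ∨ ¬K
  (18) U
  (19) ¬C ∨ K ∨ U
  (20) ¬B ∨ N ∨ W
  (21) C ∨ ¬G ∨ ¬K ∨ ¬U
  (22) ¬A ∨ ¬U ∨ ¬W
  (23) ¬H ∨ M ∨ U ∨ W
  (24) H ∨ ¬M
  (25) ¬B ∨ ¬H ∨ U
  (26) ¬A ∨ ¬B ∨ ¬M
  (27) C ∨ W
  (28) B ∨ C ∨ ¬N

W = False, N = True, B = False, C = True, K = False, M = False, U = True, A = False, H = False, G = True

Unit clause (U) forces U = True.
Set W = False.
  then (C ∨ W) forces C = True.
  then (¬C ∨ ¬M) forces M = False.
  then (¬C ∨ G ∨ ¬U) forces G = True.
  then (¬B ∨ ¬G) forces B = False.
  then (¬A ∨ B) forces A = False.
Set N = True.
Set K = False.
Set H = False.
All clauses satisfied.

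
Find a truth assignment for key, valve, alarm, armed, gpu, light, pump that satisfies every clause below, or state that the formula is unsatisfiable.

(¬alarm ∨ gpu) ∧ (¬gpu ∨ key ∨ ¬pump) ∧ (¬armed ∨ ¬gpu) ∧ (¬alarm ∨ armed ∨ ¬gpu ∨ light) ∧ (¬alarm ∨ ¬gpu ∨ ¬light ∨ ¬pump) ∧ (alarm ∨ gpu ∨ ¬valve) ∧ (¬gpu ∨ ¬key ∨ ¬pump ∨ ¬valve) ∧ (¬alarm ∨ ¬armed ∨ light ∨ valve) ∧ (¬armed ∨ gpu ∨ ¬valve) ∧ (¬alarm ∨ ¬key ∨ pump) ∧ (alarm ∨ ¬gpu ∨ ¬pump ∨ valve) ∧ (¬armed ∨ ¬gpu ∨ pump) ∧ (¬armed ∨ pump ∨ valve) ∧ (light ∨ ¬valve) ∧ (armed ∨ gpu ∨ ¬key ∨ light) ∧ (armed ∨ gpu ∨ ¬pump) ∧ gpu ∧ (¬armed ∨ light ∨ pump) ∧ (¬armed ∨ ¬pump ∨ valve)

Unit clause (gpu) forces gpu = True.
In (¬armed ∨ ¬gpu) only ¬armed is left, so armed = False.
Set key = False.
  then (¬gpu ∨ key ∨ ¬pump) forces pump = False.
Set valve = False.
Set alarm = False.
Set light = False.
All clauses satisfied.

key = False; valve = False; alarm = False; armed = False; gpu = True; light = False; pump = False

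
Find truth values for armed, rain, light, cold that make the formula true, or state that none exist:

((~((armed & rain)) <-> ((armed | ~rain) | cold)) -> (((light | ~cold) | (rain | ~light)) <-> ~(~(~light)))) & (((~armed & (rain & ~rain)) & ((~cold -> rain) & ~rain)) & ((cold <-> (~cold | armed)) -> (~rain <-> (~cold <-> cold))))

Case rain = True: the conjunct ~rain is False.
Case rain = False: the conjunct rain is False.
Both cases fail — unsatisfiable.

Unsatisfiable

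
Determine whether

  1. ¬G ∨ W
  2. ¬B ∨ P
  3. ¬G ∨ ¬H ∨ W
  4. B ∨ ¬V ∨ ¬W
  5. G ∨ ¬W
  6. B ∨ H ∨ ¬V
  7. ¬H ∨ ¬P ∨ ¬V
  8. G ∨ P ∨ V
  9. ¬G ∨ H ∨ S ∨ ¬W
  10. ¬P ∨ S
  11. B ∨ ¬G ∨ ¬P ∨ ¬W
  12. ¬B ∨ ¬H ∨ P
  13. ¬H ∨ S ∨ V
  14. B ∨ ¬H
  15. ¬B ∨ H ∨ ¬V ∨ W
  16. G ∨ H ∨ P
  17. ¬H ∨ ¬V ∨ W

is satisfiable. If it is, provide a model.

W = True; P = False; G = True; V = False; B = False; S = True; H = False

Set W = True.
  then (G ∨ ¬W) forces G = True.
Set P = False.
  then (¬B ∨ P) forces B = False.
  then (B ∨ ¬V ∨ ¬W) forces V = False.
  then (B ∨ ¬H) forces H = False.
  then (¬G ∨ H ∨ S ∨ ¬W) forces S = True.
All clauses satisfied.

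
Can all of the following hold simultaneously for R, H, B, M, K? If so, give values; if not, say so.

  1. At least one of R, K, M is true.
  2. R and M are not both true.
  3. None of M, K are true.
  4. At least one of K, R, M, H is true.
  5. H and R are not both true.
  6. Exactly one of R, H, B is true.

R: True, H: False, B: False, M: False, K: False

  (1) {R, K, M}: 1 true — at least one ✓
  (2) R=T, M=F — not both ✓
  (3) {M, K}: 0 true — none ✓
  (4) {K, R, M, H}: 1 true — at least one ✓
  (5) H=F, R=T — not both ✓
  (6) {R, H, B}: 1 true — exactly one ✓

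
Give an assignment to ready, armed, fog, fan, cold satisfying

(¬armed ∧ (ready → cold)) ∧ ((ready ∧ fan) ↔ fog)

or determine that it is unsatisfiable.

ready=F, armed=F, fog=F, fan=F, cold=T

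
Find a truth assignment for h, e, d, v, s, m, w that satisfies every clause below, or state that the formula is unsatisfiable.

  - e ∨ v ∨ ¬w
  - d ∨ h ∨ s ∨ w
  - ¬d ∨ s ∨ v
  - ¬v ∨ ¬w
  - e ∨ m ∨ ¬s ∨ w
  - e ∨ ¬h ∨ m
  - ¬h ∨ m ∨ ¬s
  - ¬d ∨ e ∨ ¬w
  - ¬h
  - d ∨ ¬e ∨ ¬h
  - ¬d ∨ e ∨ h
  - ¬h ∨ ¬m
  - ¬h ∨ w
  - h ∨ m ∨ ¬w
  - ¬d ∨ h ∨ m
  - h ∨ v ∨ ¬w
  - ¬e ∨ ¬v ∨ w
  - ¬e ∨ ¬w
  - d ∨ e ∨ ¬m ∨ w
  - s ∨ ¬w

h: False; e: True; d: False; v: False; s: True; m: True; w: False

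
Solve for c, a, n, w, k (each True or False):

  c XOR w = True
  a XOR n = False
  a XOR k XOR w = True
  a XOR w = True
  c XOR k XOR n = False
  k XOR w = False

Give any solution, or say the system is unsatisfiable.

c=T, a=T, n=T, w=F, k=F

c XOR w = T XOR F = True ✓
a XOR n = T XOR T = False ✓
a XOR k XOR w = T XOR F XOR F = True ✓
a XOR w = T XOR F = True ✓
c XOR k XOR n = T XOR F XOR T = False ✓
k XOR w = F XOR F = False ✓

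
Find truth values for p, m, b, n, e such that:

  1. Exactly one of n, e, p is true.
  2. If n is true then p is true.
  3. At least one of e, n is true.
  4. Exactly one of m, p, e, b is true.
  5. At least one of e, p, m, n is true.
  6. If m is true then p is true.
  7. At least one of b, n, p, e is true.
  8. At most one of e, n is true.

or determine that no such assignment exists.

p: False, m: False, b: False, n: False, e: True

  (1) {n, e, p}: 1 true — exactly one ✓
  (2) n=F ⇒ p: vacuous ✓
  (3) {e, n}: 1 true — at least one ✓
  (4) {m, p, e, b}: 1 true — exactly one ✓
  (5) {e, p, m, n}: 1 true — at least one ✓
  (6) m=F ⇒ p: vacuous ✓
  (7) {b, n, p, e}: 1 true — at least one ✓
  (8) {e, n}: 1 true — at most one ✓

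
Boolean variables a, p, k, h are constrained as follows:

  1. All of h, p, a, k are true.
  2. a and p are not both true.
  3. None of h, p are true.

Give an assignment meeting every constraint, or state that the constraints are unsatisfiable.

Case p = True:
  Constraint (3) is violated (p=T) — contradiction.
Case p = False:
  Constraint (1) is violated (p=F) — contradiction.
Both cases fail — unsatisfiable.

UNSATISFIABLE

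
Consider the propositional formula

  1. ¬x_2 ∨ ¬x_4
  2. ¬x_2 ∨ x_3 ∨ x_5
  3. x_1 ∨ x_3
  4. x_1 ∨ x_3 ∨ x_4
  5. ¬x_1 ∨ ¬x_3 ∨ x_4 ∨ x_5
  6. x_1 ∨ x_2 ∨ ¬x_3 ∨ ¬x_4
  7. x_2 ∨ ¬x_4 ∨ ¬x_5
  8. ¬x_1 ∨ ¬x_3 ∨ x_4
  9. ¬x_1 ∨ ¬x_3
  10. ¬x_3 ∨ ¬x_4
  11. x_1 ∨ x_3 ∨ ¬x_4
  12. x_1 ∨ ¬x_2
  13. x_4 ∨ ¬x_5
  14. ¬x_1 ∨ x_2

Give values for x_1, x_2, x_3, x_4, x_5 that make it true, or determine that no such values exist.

x_1 = False, x_2 = False, x_3 = True, x_4 = False, x_5 = False

Try x_1 = True:
  (¬x_1 ∨ ¬x_3) forces x_3 = False.
  (¬x_1 ∨ x_2) forces x_2 = True.
  (¬x_2 ∨ ¬x_4) forces x_4 = False.
  (¬x_2 ∨ x_3 ∨ x_5) forces x_5 = True.
  clause (x_4 ∨ ¬x_5) is falsified — backtrack.
So x_1 = False.
  then (x_1 ∨ x_3) forces x_3 = True.
  then (¬x_3 ∨ ¬x_4) forces x_4 = False.
  then (x_1 ∨ ¬x_2) forces x_2 = False.
  then (x_4 ∨ ¬x_5) forces x_5 = False.
All clauses satisfied.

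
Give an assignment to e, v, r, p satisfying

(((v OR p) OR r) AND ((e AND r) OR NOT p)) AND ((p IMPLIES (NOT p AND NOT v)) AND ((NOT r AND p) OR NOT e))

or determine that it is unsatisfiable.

e = False, v = True, r = False, p = False

  ((v OR p) OR r) AND ((e AND r) OR NOT p) = True
    (v OR p) OR r = True
      v OR p = True
    (e AND r) OR NOT p = True
      e AND r = False
      NOT p = True
  (p IMPLIES (NOT p AND NOT v)) AND ((NOT r AND p) OR NOT e) = True
    p IMPLIES (NOT p AND NOT v) = True
      NOT p AND NOT v = False
        NOT p = True
        NOT v = False
    (NOT r AND p) OR NOT e = True
      NOT r AND p = False
        NOT r = True
      NOT e = True
Both conjuncts True, so the formula holds.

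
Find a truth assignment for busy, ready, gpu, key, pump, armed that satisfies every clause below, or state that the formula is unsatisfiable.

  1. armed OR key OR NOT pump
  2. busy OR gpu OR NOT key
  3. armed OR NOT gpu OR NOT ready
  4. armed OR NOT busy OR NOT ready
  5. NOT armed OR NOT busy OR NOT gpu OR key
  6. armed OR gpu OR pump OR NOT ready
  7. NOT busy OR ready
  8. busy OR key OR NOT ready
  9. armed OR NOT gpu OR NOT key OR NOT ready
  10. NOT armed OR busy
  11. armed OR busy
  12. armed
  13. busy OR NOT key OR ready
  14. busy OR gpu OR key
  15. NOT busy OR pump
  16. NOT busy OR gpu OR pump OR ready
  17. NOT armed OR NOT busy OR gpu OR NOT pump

Unit clause (armed) forces armed = True.
In (NOT armed OR busy) only busy is left, so busy = True.
In (NOT busy OR pump) only pump is left, so pump = True.
In (NOT armed OR NOT busy OR gpu OR NOT pump) only gpu is left, so gpu = True.
In (NOT armed OR NOT busy OR NOT gpu OR key) only key is left, so key = True.
In (NOT busy OR ready) only ready is left, so ready = True.
All clauses satisfied.

busy: True; ready: True; gpu: True; key: True; pump: True; armed: True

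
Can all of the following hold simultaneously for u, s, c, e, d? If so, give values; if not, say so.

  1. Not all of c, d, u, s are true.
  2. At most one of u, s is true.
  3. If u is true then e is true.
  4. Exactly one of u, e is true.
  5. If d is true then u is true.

u = False, s = True, c = False, e = True, d = False

  (1) {c, d, u, s}: 1/4 true — not all ✓
  (2) {u, s}: 1 true — at most one ✓
  (3) u=F ⇒ e: vacuous ✓
  (4) {u, e}: 1 true — exactly one ✓
  (5) d=F ⇒ u: vacuous ✓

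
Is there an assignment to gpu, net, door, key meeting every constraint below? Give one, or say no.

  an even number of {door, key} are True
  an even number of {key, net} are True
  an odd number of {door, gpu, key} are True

gpu=T, net=T, door=T, key=T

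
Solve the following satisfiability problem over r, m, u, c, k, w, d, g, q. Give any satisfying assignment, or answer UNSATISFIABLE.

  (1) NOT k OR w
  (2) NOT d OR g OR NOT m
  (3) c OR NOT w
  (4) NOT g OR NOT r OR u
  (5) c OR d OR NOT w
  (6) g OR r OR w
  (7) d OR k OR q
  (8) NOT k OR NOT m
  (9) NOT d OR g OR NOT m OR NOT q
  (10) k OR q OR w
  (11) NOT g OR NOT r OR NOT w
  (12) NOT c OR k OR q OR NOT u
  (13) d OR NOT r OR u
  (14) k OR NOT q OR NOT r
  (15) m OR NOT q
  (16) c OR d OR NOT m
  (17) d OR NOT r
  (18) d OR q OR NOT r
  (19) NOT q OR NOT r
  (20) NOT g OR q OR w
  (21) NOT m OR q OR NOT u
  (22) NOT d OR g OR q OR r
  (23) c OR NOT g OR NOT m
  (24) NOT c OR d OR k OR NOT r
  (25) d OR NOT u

r = True, m = False, u = False, c = True, k = True, w = True, d = True, g = False, q = False

Set r = True.
  then (d OR NOT r) forces d = True.
  then (NOT q OR NOT r) forces q = False.
Try m = True:
  (NOT d OR g OR NOT m) forces g = True.
  (NOT g OR NOT r OR u) forces u = True.
  clause (NOT m OR q OR NOT u) is falsified — backtrack.
So m = False.
Set u = False.
  then (NOT g OR NOT r OR u) forces g = False.
Try c = False:
  (c OR NOT w) forces w = False.
  (NOT k OR w) forces k = False.
  clause (k OR q OR w) is falsified — backtrack.
So c = True.
Set k = True.
  then (NOT k OR w) forces w = True.
All clauses satisfied.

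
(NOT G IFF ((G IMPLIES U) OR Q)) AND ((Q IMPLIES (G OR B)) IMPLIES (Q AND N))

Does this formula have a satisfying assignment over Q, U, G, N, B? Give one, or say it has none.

Q = True, U = True, G = False, N = False, B = False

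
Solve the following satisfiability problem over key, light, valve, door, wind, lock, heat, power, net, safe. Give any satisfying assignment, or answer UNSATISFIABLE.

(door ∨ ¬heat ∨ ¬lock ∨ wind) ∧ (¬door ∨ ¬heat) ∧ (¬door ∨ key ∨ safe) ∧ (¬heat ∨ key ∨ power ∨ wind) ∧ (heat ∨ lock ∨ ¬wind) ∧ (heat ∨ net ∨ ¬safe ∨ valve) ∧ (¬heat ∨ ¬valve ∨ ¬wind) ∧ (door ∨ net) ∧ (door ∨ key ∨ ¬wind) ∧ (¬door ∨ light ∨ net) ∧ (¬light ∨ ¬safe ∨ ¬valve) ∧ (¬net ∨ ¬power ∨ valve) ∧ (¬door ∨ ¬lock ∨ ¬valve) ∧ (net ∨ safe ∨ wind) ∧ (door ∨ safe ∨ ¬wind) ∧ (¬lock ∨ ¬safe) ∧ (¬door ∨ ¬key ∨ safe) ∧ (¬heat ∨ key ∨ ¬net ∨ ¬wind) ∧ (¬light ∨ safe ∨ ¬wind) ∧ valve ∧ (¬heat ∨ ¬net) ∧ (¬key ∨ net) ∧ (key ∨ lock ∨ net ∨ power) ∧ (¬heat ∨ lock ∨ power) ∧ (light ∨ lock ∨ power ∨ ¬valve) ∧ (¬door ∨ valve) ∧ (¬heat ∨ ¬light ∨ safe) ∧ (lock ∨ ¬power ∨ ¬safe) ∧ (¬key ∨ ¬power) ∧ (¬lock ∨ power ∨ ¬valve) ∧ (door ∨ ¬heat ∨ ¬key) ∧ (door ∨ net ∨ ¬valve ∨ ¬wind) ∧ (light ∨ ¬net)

key: False, light: True, valve: True, door: False, wind: False, lock: False, heat: False, power: True, net: True, safe: False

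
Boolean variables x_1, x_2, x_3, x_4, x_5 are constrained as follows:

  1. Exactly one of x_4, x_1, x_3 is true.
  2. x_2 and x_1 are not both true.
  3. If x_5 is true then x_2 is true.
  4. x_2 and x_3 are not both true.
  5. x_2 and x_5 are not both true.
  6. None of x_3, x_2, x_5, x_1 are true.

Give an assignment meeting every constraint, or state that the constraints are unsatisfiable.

x_1 = False, x_2 = False, x_3 = False, x_4 = True, x_5 = False

  (1) {x_4, x_1, x_3}: 1 true — exactly one ✓
  (2) x_2=F, x_1=F — not both ✓
  (3) x_5=F ⇒ x_2: vacuous ✓
  (4) x_2=F, x_3=F — not both ✓
  (5) x_2=F, x_5=F — not both ✓
  (6) {x_3, x_2, x_5, x_1}: 0 true — none ✓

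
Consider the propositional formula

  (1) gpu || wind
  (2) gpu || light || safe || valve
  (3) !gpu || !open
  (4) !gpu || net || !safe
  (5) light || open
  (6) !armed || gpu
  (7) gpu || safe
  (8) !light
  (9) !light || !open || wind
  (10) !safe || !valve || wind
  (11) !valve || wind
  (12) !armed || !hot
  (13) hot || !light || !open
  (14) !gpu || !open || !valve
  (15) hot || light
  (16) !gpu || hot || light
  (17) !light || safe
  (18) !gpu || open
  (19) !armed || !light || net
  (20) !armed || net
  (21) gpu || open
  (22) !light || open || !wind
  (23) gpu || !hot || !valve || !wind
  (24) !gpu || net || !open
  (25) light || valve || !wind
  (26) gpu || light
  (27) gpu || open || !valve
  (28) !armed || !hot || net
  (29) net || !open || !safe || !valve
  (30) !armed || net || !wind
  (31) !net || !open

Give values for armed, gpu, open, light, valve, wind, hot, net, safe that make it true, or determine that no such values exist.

Case light = True:
  Clause (!light) is falsified — contradiction.
Case light = False:
  (light || open) forces open = True.
  (!gpu || !open) forces gpu = False.
  Clause (gpu || light) is falsified — contradiction.
Both cases fail, so the formula is unsatisfiable.

The formula is unsatisfiable.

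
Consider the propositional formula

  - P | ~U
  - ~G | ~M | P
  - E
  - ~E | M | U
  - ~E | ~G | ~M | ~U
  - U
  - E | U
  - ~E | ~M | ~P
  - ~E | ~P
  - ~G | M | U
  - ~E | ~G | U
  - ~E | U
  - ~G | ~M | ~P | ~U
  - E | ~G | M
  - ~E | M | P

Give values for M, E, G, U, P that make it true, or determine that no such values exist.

No satisfying assignment exists.

Case E = True:
  (U) forces U = True.
  (P | ~U) forces P = True.
  Clause (~E | ~P) is falsified — contradiction.
Case E = False:
  Clause (E) is falsified — contradiction.
Both cases fail, so the formula is unsatisfiable.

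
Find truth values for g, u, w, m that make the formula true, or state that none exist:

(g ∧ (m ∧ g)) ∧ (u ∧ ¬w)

g = True, u = True, w = False, m = True

  g ∧ (m ∧ g) = True
    m ∧ g = True
  u ∧ ¬w = True
    ¬w = True
Both conjuncts True, so the formula holds.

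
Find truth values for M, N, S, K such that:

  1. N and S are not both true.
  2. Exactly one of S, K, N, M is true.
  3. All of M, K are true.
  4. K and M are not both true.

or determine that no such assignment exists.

No satisfying assignment exists.

Case M = True:
  (2) with M=T forces S = False.
  (2) with M=T forces K = False.
  Constraint (3) is violated (K=F) — contradiction.
Case M = False:
  Constraint (3) is violated (M=F) — contradiction.
Both cases fail — unsatisfiable.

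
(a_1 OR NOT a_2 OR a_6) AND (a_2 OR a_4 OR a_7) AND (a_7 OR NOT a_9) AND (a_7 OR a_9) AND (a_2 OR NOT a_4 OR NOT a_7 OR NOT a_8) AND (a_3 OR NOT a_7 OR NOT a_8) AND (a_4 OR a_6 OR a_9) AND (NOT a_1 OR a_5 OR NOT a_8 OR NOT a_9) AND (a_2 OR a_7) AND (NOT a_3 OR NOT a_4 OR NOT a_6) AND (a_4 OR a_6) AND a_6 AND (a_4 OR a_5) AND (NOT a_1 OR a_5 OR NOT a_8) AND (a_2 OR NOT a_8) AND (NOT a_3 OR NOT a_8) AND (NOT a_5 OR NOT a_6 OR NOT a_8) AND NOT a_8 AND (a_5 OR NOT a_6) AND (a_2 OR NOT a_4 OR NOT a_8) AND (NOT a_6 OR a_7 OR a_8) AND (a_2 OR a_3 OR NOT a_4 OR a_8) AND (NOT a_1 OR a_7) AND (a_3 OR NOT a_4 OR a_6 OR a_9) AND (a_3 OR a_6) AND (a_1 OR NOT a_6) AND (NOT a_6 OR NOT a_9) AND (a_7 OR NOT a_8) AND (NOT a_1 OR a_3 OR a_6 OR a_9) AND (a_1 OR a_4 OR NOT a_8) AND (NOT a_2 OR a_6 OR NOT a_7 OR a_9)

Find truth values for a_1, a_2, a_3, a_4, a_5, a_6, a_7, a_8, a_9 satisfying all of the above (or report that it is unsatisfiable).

Unit clause (a_6) forces a_6 = True.
Unit clause (NOT a_8) forces a_8 = False.
In (a_5 OR NOT a_6) only a_5 is left, so a_5 = True.
In (NOT a_6 OR a_7 OR a_8) only a_7 is left, so a_7 = True.
In (a_1 OR NOT a_6) only a_1 is left, so a_1 = True.
In (NOT a_6 OR NOT a_9) only NOT a_9 is left, so a_9 = False.
Set a_2 = True.
Set a_3 = False.
Set a_4 = True.
All clauses satisfied.

a_1=T, a_2=T, a_3=F, a_4=T, a_5=T, a_6=T, a_7=T, a_8=F, a_9=F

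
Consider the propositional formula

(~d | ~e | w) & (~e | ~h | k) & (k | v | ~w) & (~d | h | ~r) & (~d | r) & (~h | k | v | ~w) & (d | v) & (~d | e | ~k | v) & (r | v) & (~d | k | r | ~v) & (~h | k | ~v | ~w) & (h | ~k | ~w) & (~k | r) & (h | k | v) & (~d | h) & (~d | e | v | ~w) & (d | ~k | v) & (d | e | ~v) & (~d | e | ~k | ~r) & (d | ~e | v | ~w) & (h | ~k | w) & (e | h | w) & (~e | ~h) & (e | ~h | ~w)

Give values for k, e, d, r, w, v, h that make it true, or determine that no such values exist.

Set k = False.
Set e = True.
  then (~e | ~h | k) forces h = False.
  then (h | k | v) forces v = True.
  then (~d | h) forces d = False.
Set r = True.
Set w = True.
All clauses satisfied.

k = False, e = True, d = False, r = True, w = True, v = True, h = False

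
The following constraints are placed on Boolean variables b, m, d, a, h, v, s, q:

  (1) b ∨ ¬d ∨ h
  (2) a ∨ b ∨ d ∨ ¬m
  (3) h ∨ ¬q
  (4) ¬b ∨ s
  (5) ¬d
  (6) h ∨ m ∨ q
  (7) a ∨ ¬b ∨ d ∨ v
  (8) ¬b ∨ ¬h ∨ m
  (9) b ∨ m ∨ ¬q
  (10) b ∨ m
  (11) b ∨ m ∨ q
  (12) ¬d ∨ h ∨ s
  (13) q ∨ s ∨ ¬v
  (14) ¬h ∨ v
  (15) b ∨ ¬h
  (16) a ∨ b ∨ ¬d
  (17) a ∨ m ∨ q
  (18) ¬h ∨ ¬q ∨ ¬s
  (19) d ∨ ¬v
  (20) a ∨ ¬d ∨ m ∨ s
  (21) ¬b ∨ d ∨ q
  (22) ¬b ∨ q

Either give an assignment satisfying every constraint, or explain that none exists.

b = False, m = True, d = False, a = True, h = False, v = False, s = True, q = False

Unit clause (¬d) forces d = False.
In (d ∨ ¬v) only ¬v is left, so v = False.
In (¬h ∨ v) only ¬h is left, so h = False.
In (h ∨ ¬q) only ¬q is left, so q = False.
In (h ∨ m ∨ q) only m is left, so m = True.
In (¬b ∨ d ∨ q) only ¬b is left, so b = False.
In (a ∨ b ∨ d ∨ ¬m) only a is left, so a = True.
Set s = True.
All clauses satisfied.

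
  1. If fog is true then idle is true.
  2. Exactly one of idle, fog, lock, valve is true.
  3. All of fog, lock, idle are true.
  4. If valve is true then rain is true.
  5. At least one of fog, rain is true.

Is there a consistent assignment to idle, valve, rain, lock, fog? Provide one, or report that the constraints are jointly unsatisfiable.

No satisfying assignment exists.

Case fog = True:
  (1) with fog=T forces idle = True.
  Constraint (2) is violated (idle=T, fog=T) — contradiction.
Case fog = False:
  Constraint (3) is violated (fog=F) — contradiction.
Both cases fail — unsatisfiable.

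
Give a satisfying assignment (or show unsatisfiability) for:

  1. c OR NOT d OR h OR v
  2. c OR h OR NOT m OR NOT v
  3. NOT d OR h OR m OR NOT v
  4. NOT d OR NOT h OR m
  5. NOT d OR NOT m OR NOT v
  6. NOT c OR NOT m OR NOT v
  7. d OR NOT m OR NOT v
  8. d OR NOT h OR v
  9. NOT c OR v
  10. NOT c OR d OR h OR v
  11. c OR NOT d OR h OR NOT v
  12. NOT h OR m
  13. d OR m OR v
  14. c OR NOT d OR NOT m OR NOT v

c: False; d: True; h: True; m: True; v: False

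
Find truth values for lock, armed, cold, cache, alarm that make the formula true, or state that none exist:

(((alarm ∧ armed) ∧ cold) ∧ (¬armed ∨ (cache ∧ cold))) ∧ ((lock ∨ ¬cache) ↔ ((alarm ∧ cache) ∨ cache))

lock=T; armed=T; cold=T; cache=T; alarm=T

  ((alarm ∧ armed) ∧ cold) ∧ (¬armed ∨ (cache ∧ cold)) = True
    (alarm ∧ armed) ∧ cold = True
      alarm ∧ armed = True
    ¬armed ∨ (cache ∧ cold) = True
      ¬armed = False
      cache ∧ cold = True
  (lock ∨ ¬cache) ↔ ((alarm ∧ cache) ∨ cache) = True
    lock ∨ ¬cache = True
      ¬cache = False
    (alarm ∧ cache) ∨ cache = True
      alarm ∧ cache = True
Both conjuncts True, so the formula holds.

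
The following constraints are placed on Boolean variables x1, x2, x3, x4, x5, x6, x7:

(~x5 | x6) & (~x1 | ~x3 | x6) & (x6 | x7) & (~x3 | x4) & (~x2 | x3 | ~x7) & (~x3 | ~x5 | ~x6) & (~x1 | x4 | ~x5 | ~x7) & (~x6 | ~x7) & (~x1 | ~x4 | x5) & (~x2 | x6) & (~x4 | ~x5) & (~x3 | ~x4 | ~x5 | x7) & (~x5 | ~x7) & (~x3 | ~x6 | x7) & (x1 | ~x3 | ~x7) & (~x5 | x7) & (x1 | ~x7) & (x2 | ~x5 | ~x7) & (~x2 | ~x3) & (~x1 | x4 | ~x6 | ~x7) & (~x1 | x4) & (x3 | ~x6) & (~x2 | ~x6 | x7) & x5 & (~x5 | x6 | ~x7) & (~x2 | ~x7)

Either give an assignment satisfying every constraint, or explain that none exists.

Unsatisfiable — no assignment works.

Case x5 = True:
  (~x5 | x6) forces x6 = True.
  (~x3 | ~x5 | ~x6) forces x3 = False.
  Clause (x3 | ~x6) is falsified — contradiction.
Case x5 = False:
  Clause (x5) is falsified — contradiction.
Both cases fail, so the formula is unsatisfiable.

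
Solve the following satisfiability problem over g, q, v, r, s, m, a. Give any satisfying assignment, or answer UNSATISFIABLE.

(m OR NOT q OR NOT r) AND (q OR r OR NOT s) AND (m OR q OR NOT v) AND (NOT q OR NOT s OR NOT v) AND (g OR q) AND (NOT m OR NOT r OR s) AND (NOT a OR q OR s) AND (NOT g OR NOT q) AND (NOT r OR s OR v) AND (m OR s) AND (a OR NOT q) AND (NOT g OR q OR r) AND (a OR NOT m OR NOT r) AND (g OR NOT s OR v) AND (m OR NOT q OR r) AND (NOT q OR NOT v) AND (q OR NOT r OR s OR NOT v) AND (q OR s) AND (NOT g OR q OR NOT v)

Set g = False.
  then (g OR q) forces q = True.
  then (a OR NOT q) forces a = True.
  then (NOT q OR NOT v) forces v = False.
  then (g OR NOT s OR v) forces s = False.
  then (NOT r OR s OR v) forces r = False.
  then (m OR s) forces m = True.
All clauses satisfied.

g = False; q = True; v = False; r = False; s = False; m = True; a = True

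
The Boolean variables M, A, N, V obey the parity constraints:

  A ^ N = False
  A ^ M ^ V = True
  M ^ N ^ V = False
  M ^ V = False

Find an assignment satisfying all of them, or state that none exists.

Unsatisfiable

Adding constraints 1, 2, 3 mod 2: every variable appears an even number of times on the left, so the left side is 0.
But the right sides sum to 1 (mod 2). 0 ≠ 1 — the system is inconsistent.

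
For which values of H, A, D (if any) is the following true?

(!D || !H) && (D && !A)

H=F, A=F, D=T

  !D || !H = True
    !D = False
    !H = True
  D && !A = True
    !A = True
Both conjuncts True, so the formula holds.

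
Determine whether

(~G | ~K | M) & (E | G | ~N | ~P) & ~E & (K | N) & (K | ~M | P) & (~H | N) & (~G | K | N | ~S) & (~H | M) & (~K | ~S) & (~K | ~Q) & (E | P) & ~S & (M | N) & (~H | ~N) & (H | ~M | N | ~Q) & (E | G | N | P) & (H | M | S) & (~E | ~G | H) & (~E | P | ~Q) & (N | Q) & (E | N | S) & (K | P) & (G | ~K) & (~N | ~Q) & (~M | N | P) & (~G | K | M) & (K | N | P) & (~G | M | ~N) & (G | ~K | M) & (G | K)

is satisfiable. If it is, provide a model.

M = True, N = True, S = False, G = True, H = False, E = False, K = False, P = True, Q = False

Unit clause (~E) forces E = False.
In (E | P) only P is left, so P = True.
Unit clause (~S) forces S = False.
In (E | N | S) only N is left, so N = True.
In (~N | ~Q) only ~Q is left, so Q = False.
In (E | G | ~N | ~P) only G is left, so G = True.
In (~H | ~N) only ~H is left, so H = False.
In (H | M | S) only M is left, so M = True.
Set K = False.
All clauses satisfied.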